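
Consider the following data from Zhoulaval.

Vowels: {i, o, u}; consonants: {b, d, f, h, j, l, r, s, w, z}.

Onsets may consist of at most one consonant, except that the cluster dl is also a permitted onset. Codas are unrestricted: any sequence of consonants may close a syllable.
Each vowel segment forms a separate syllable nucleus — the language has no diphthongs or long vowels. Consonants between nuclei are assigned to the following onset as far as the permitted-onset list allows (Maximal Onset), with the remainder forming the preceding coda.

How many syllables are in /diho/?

The vowels are i, o — 2 nuclei, so 2 syllables.

2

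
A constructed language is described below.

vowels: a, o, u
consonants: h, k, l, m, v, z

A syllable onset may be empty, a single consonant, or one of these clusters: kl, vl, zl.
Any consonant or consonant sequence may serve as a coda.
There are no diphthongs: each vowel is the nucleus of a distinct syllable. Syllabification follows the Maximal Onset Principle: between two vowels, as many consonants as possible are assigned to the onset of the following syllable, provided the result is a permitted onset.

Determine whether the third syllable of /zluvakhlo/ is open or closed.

open

Vowels present: u, a, o; each is a nucleus, giving 3 syllables.
V1 /u/ – V2 /a/: /v/ is a single consonant, so it becomes the next onset.
V2 /a/ – V3 /o/: cluster /khl/ — the longest permitted-onset suffix is /l/; onset = /l/, preceding coda = /kh/.
Syllabification: zlu.vakh.lo.
Syllable 3 is /lo/; it ends in its nucleus with no coda, so it is open.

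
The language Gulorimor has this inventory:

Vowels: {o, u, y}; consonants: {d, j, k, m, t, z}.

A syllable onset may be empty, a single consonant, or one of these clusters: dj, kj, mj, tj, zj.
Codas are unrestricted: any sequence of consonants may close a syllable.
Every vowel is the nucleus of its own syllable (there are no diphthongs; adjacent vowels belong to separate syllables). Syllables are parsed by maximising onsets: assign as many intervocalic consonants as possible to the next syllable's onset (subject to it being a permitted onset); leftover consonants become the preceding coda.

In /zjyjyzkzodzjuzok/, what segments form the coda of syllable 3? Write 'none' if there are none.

Nuclei (vowels): y, y, o, u, o → 5 syllables.
Between /y/ (V1) and /y/ (V2): /j/ → onset of the next syllable (single consonants are always licit onsets).
Between /y/ (V2) and /o/ (V3): /zkz/ splits as /zk/ + /z/ (/z/ is the longest suffix that is a licit onset).
Between /o/ (V3) and /u/ (V4): /dzj/ splits as /d/ + /zj/ (/zj/ is the longest suffix that is a licit onset).
Between /u/ (V4) and /o/ (V5): /z/ is a single consonant, so it becomes the next onset.
Result: zjy.jyzk.zod.zju.zok.
Syllable 3 is /zod/: onset /z/, nucleus /o/, coda /d/.

d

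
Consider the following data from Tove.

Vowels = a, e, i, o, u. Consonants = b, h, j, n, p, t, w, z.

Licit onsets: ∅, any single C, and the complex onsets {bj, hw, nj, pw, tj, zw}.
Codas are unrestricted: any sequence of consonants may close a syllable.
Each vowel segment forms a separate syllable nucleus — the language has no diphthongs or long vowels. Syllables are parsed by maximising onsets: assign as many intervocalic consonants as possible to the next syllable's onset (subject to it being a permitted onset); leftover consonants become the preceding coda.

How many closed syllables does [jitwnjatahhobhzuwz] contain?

The vowels are i, a, a, o, u — 5 nuclei, so 5 syllables.
/i…a/ gap (V1→V2): /twnj/ — longest licit onset from the right is /nj/, leaving /tw/ as coda.
/a…a/ gap (V2→V3): just /t/ — single C goes to the following onset.
/a…o/ gap (V3→V4): cluster /hh/ — the longest permitted-onset suffix is /h/; onset = /h/, preceding coda = /h/.
/o…u/ gap (V4→V5): /bhz/ splits as /bh/ + /z/ (/z/ is the longest suffix that is a licit onset).
So the parse is jitw.nja.tah.hobh.zuwz.
Classifying each syllable: /jitw/ (closed), /nja/ (open), /tah/ (closed), /hobh/ (closed), /zuwz/ (closed).
Closed syllables: 4.

4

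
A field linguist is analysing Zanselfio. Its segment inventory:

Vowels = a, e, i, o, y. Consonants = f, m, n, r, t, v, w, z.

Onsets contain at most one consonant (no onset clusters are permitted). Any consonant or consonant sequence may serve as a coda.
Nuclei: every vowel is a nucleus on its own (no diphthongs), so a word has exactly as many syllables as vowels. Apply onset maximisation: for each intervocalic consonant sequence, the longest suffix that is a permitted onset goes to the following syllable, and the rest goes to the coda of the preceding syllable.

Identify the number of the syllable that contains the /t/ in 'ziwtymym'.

Vowels present: i, y, y; each is a nucleus, giving 3 syllables.
σ1/σ2 boundary: /wt/; trying suffixes from longest down, /t/ is the first permitted one, so coda /w/ | onset /t/.
σ2/σ3 boundary: just /m/ — single C goes to the following onset.
Putting it together: ziw.ty.mym.
The /t/ is in the onset of syllable 2 (/ty/).

2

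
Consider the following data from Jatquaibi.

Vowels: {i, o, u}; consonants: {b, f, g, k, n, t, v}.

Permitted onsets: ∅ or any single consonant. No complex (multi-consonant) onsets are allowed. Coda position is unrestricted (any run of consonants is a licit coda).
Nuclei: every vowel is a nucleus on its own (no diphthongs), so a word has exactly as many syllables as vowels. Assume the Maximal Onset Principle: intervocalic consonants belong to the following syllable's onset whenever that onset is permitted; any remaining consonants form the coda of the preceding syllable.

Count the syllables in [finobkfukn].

The vowels are i, o, u — 3 nuclei, so 3 syllables.

3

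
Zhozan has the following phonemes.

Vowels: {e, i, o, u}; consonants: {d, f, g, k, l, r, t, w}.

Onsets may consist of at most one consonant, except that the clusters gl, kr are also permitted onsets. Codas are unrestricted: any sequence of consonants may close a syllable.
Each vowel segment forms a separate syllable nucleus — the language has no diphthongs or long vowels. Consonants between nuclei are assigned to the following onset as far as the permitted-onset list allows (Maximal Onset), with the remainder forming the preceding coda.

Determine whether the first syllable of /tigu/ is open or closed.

The vowels are i, u — 2 nuclei, so 2 syllables.
σ1/σ2 boundary: /g/ is a single consonant, so it becomes the next onset.
Result: ti.gu.
Syllable 1 is /ti/; it ends in its nucleus with no coda, so it is open.

open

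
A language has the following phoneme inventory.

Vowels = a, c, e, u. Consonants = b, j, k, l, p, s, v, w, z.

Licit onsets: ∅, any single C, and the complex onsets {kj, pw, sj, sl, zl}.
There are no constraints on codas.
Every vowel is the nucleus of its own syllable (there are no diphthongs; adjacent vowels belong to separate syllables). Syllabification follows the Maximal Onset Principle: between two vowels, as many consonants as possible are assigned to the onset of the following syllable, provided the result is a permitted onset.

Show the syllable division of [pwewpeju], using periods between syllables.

Nuclei (vowels): e, e, u → 3 syllables.
V1 /e/ – V2 /e/: cluster /wp/ — the longest permitted-onset suffix is /p/; onset = /p/, preceding coda = /w/.
V2 /e/ – V3 /u/: /j/ → onset of the next syllable (single consonants are always licit onsets).

pwew.pe.ju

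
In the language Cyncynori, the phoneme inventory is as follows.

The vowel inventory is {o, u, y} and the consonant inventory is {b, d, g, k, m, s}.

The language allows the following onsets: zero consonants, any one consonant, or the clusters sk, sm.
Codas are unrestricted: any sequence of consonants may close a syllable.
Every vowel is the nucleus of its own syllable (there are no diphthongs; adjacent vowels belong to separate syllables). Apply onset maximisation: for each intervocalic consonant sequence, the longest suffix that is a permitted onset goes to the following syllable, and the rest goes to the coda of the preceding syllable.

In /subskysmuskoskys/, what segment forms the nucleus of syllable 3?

Vowels present: u, y, u, o, y; each is a nucleus, giving 5 syllables.
The third nucleus (vowel 3 from the left) is /u/.

u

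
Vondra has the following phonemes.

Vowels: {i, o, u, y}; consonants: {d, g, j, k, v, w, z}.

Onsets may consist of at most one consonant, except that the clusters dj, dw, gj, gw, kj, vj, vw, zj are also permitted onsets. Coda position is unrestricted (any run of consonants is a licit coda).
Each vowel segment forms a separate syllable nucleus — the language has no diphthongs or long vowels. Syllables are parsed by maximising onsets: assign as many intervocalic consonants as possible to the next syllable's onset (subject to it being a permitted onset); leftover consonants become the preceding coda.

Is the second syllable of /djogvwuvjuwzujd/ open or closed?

open

The vowels are o, u, u, u — 4 nuclei, so 4 syllables.
V1 /o/ – V2 /u/: cluster /gvw/ — the longest permitted-onset suffix is /vw/; onset = /vw/, preceding coda = /g/.
V2 /u/ – V3 /u/: cluster /vj/ — /vj/ is itself a permitted onset, so the whole cluster goes right; preceding coda = ∅.
V3 /u/ – V4 /u/: cluster /wz/ — the longest permitted-onset suffix is /z/; onset = /z/, preceding coda = /w/.
Syllabification: djog.vwu.vjuw.zujd.
Syllable 2 is /vwu/; it ends in its nucleus with no coda, so it is open.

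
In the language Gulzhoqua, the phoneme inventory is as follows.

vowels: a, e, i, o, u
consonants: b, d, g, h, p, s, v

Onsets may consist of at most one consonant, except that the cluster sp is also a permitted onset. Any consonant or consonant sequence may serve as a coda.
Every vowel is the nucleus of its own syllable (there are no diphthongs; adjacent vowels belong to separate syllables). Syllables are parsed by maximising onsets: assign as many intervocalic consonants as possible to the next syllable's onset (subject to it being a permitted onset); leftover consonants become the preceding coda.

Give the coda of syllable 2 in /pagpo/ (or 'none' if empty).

The vowels are a, o — 2 nuclei, so 2 syllables.
σ1/σ2 boundary: /gp/ — longest licit onset from the right is /p/, leaving /g/ as coda.
Syllabification: pag.po.
Syllable 2 is /po/: onset /p/, nucleus /o/, coda ∅.

none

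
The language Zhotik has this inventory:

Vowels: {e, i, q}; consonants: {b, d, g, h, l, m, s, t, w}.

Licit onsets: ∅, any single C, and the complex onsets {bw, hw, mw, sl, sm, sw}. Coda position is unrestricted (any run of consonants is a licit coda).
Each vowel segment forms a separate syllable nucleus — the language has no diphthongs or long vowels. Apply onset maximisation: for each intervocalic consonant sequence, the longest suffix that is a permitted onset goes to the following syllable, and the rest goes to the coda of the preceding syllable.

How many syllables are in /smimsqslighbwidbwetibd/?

6

Nuclei (vowels): i, q, i, i, e, i → 6 syllables.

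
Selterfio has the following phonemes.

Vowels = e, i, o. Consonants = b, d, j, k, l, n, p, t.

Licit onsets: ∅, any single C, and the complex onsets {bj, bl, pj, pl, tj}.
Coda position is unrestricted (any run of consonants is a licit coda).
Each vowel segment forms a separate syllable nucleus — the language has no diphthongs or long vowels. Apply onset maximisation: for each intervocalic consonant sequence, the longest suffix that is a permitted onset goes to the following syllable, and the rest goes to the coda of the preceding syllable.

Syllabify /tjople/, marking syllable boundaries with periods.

The vowels are o, e — 2 nuclei, so 2 syllables.
/o…e/ gap (V1→V2): /pl/ is a licit onset in full, so it all attaches to the next syllable.

tjo.ple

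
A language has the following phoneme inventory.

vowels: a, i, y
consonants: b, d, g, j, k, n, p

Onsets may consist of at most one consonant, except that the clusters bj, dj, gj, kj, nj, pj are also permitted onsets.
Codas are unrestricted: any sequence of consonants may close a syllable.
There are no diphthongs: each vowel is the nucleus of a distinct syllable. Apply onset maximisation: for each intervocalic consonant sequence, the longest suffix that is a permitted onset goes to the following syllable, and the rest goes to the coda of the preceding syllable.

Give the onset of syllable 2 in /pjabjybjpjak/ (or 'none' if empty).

Vowels present: a, y, a; each is a nucleus, giving 3 syllables.
V1 /a/ – V2 /y/: cluster /bj/ — /bj/ is itself a permitted onset, so the whole cluster goes right; preceding coda = ∅.
V2 /y/ – V3 /a/: /bjpj/ splits as /bj/ + /pj/ (/pj/ is the longest suffix that is a licit onset).
Syllabification: pja.bjybj.pjak.
Syllable 2 is /bjybj/: onset /bj/, nucleus /y/, coda /bj/.

bj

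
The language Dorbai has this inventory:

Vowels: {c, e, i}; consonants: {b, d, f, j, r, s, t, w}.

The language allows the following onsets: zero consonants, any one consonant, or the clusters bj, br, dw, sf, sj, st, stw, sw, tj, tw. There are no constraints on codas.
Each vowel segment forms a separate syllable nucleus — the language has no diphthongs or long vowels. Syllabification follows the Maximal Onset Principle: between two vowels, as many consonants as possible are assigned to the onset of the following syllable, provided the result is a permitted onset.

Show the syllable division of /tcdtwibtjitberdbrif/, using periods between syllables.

tcd.twib.tjit.berd.brif

Vowels present: c, i, i, e, i; each is a nucleus, giving 5 syllables.
Between /c/ (V1) and /i/ (V2): /dtw/ — longest licit onset from the right is /tw/, leaving /d/ as coda.
Between /i/ (V2) and /i/ (V3): cluster /btj/ — the longest permitted-onset suffix is /tj/; onset = /tj/, preceding coda = /b/.
Between /i/ (V3) and /e/ (V4): cluster /tb/ — the longest permitted-onset suffix is /b/; onset = /b/, preceding coda = /t/.
Between /e/ (V4) and /i/ (V5): cluster /rdbr/ — the longest permitted-onset suffix is /br/; onset = /br/, preceding coda = /rd/.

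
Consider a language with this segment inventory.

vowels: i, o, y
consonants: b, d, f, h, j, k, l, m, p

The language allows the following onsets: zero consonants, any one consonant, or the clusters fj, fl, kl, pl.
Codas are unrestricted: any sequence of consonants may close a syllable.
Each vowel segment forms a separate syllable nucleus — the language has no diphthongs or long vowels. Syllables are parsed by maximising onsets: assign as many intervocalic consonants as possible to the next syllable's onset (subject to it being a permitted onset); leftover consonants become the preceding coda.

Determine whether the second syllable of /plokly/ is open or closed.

Vowels present: o, y; each is a nucleus, giving 2 syllables.
Between /o/ (V1) and /y/ (V2): /kl/ — entire cluster is a permitted onset → onset /kl/, coda ∅.
Putting it together: plo.kly.
Syllable 2 is /kly/; it ends in its nucleus with no coda, so it is open.

open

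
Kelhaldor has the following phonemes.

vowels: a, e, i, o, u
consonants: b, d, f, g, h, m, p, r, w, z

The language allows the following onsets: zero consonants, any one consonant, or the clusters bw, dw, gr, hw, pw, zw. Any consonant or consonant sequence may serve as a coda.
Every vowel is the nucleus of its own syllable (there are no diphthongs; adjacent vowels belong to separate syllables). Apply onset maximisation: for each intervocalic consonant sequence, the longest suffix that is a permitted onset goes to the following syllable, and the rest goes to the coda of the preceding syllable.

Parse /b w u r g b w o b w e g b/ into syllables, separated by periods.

bwurg.bwo.bwegb

The vowels are u, o, e — 3 nuclei, so 3 syllables.
/u…o/ gap (V1→V2): /rgbw/; trying suffixes from longest down, /bw/ is the first permitted one, so coda /rg/ | onset /bw/.
/o…e/ gap (V2→V3): cluster /bw/ — /bw/ is itself a permitted onset, so the whole cluster goes right; preceding coda = ∅.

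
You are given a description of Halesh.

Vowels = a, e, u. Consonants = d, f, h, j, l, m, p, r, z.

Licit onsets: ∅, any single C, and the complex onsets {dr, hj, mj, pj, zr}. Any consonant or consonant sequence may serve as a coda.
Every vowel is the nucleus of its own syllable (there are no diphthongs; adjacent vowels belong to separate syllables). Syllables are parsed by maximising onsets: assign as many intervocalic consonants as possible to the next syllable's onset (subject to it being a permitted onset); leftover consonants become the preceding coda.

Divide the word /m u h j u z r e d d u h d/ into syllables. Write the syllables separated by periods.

mu.hju.zred.duhd

Nuclei (vowels): u, u, e, u → 4 syllables.
V1 /u/ – V2 /u/: /hj/ is a licit onset in full, so it all attaches to the next syllable.
V2 /u/ – V3 /e/: /zr/ — entire cluster is a permitted onset → onset /zr/, coda ∅.
V3 /e/ – V4 /u/: cluster /dd/ — the longest permitted-onset suffix is /d/; onset = /d/, preceding coda = /d/.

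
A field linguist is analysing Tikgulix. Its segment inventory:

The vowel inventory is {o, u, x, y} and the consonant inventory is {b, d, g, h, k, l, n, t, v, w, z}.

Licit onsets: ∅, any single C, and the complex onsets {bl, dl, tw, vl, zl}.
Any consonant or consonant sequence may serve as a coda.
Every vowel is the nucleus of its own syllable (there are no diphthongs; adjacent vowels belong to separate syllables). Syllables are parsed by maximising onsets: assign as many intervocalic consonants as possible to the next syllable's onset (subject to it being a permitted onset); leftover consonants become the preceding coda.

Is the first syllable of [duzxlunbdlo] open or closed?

open

Vowels present: u, x, u, o; each is a nucleus, giving 4 syllables.
/u…x/ gap (V1→V2): /z/ → onset of the next syllable (single consonants are always licit onsets).
/x…u/ gap (V2→V3): /l/ → onset of the next syllable (single consonants are always licit onsets).
/u…o/ gap (V3→V4): /nbdl/ splits as /nb/ + /dl/ (/dl/ is the longest suffix that is a licit onset).
Result: du.zx.lunb.dlo.
Syllable 1 is /du/; it ends in its nucleus with no coda, so it is open.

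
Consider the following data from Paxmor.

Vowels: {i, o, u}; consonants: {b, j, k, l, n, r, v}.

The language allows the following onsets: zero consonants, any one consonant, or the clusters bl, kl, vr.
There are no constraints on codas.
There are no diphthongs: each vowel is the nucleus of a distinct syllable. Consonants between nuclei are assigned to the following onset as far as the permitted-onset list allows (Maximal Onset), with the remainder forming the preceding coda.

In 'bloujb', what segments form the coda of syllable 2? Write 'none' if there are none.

The vowels are o, u — 2 nuclei, so 2 syllables.
V1 /o/ – V2 /u/: no consonants, so the boundary falls immediately after /o/.
Putting it together: blo.ujb.
Syllable 2 is /ujb/: onset ∅, nucleus /u/, coda /jb/.

jb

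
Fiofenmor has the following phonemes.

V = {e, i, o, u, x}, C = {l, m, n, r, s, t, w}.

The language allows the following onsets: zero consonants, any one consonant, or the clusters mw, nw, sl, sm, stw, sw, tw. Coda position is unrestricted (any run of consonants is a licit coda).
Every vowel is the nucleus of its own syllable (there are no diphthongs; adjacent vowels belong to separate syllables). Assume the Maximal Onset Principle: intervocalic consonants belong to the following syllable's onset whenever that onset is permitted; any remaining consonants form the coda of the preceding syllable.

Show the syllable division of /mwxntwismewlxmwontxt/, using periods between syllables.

The vowels are x, i, e, x, o, x — 6 nuclei, so 6 syllables.
V1 /x/ – V2 /i/: /ntw/ — longest licit onset from the right is /tw/, leaving /n/ as coda.
V2 /i/ – V3 /e/: cluster /sm/ — /sm/ is itself a permitted onset, so the whole cluster goes right; preceding coda = ∅.
V3 /e/ – V4 /x/: cluster /wl/ — the longest permitted-onset suffix is /l/; onset = /l/, preceding coda = /w/.
V4 /x/ – V5 /o/: /mw/ — entire cluster is a permitted onset → onset /mw/, coda ∅.
V5 /o/ – V6 /x/: /nt/; trying suffixes from longest down, /t/ is the first permitted one, so coda /n/ | onset /t/.

mwxn.twi.smew.lx.mwon.txt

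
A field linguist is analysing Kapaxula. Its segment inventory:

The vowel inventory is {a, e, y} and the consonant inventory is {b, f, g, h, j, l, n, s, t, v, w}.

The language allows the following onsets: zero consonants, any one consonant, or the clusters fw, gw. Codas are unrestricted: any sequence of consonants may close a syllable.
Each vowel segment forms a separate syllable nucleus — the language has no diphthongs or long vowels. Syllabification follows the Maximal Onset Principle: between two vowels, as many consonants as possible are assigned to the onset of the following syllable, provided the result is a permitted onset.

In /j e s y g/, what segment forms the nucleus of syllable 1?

e

The vowels are e, y — 2 nuclei, so 2 syllables.
The first nucleus (vowel 1 from the left) is /e/.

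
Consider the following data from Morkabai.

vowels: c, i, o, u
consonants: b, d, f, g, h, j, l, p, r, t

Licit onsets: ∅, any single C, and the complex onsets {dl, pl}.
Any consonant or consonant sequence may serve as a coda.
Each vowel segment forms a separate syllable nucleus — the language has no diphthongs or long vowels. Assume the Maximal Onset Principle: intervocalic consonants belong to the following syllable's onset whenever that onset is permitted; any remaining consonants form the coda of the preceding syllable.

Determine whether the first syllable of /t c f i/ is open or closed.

open

The vowels are c, i — 2 nuclei, so 2 syllables.
/c…i/ gap (V1→V2): just /f/ — single C goes to the following onset.
Putting it together: tc.fi.
Syllable 1 is /tc/; it ends in its nucleus with no coda, so it is open.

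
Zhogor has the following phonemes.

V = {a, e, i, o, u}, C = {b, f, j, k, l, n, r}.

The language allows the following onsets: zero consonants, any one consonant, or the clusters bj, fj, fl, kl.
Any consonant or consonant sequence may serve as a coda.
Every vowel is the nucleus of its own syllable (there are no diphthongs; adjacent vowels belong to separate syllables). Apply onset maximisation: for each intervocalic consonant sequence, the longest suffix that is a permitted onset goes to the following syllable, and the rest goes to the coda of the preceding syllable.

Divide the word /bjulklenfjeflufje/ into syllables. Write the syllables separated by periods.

The vowels are u, e, e, u, e — 5 nuclei, so 5 syllables.
/u…e/ gap (V1→V2): /lkl/; trying suffixes from longest down, /kl/ is the first permitted one, so coda /l/ | onset /kl/.
/e…e/ gap (V2→V3): cluster /nfj/ — the longest permitted-onset suffix is /fj/; onset = /fj/, preceding coda = /n/.
/e…u/ gap (V3→V4): cluster /fl/ — /fl/ is itself a permitted onset, so the whole cluster goes right; preceding coda = ∅.
/u…e/ gap (V4→V5): /fj/ — entire cluster is a permitted onset → onset /fj/, coda ∅.

bjul.klen.fje.flu.fje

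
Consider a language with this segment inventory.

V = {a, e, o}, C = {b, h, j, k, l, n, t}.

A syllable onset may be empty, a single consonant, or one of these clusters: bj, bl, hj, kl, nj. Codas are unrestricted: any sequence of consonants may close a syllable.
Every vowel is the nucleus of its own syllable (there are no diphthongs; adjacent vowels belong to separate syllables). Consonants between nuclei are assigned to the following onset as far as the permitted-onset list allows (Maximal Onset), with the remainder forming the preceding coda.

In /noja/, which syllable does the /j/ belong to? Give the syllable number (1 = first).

2

Vowels present: o, a; each is a nucleus, giving 2 syllables.
V1 /o/ – V2 /a/: /j/ → onset of the next syllable (single consonants are always licit onsets).
Putting it together: no.ja.
The /j/ is in the onset of syllable 2 (/ja/).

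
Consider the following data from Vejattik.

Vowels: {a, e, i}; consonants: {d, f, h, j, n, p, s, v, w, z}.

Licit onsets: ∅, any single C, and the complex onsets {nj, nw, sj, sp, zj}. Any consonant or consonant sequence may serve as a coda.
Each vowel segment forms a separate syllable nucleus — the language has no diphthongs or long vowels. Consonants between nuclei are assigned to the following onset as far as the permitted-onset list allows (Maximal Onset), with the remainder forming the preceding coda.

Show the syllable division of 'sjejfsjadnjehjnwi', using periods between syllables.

Nuclei (vowels): e, a, e, i → 4 syllables.
/e…a/ gap (V1→V2): /jfsj/ splits as /jf/ + /sj/ (/sj/ is the longest suffix that is a licit onset).
/a…e/ gap (V2→V3): cluster /dnj/ — the longest permitted-onset suffix is /nj/; onset = /nj/, preceding coda = /d/.
/e…i/ gap (V3→V4): /hjnw/ — longest licit onset from the right is /nw/, leaving /hj/ as coda.

sjejf.sjad.njehj.nwi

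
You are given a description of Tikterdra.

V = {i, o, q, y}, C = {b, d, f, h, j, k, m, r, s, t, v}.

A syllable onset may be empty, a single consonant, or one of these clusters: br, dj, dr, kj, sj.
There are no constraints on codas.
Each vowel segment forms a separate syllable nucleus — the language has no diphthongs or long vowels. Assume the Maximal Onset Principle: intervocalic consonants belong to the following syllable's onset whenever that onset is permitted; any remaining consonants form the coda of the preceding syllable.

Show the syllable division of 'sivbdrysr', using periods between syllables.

Nuclei (vowels): i, y → 2 syllables.
V1 /i/ – V2 /y/: /vbdr/; trying suffixes from longest down, /dr/ is the first permitted one, so coda /vb/ | onset /dr/.

sivb.drysr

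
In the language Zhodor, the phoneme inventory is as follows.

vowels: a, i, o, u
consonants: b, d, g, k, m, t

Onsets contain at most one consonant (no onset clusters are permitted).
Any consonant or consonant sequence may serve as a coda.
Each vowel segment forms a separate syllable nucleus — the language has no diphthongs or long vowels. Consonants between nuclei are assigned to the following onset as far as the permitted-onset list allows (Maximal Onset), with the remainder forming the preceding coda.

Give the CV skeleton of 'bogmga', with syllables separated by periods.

The vowels are o, a — 2 nuclei, so 2 syllables.
σ1/σ2 boundary: /gmg/ splits as /gm/ + /g/ (/g/ is the longest suffix that is a licit onset).
So the parse is bogm.ga.
Mapping each syllable to C/V: /bogm/ → CVCC, /ga/ → CV.

CVCC.CV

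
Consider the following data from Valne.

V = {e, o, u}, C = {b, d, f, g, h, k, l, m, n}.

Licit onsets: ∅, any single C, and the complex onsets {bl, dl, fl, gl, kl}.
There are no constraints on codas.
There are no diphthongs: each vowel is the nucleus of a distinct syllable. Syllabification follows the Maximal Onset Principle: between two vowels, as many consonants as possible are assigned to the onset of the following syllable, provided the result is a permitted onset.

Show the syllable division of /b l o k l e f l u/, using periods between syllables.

Vowels present: o, e, u; each is a nucleus, giving 3 syllables.
V1 /o/ – V2 /e/: /kl/ — entire cluster is a permitted onset → onset /kl/, coda ∅.
V2 /e/ – V3 /u/: cluster /fl/ — /fl/ is itself a permitted onset, so the whole cluster goes right; preceding coda = ∅.

blo.kle.flu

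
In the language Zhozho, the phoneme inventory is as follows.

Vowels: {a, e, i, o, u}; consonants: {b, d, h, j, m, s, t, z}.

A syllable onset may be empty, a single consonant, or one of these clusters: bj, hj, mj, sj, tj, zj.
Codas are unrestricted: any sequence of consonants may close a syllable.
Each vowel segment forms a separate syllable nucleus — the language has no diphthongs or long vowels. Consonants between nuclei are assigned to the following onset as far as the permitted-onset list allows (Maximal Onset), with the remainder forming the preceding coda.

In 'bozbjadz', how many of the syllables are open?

0

The vowels are o, a — 2 nuclei, so 2 syllables.
/o…a/ gap (V1→V2): cluster /zbj/ — the longest permitted-onset suffix is /bj/; onset = /bj/, preceding coda = /z/.
So the parse is boz.bjadz.
Classifying each syllable: /boz/ (closed), /bjadz/ (closed).
Open syllables: 0.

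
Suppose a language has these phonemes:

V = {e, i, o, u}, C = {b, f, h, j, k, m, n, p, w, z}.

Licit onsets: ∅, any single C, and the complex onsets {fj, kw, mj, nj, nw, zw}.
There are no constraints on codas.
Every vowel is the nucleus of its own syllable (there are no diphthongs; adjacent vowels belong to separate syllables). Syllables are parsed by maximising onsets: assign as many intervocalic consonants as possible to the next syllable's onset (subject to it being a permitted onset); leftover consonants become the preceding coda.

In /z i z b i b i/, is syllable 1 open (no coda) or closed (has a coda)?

Vowels present: i, i, i; each is a nucleus, giving 3 syllables.
σ1/σ2 boundary: cluster /zb/ — the longest permitted-onset suffix is /b/; onset = /b/, preceding coda = /z/.
σ2/σ3 boundary: /b/ → onset of the next syllable (single consonants are always licit onsets).
So the parse is ziz.bi.bi.
Syllable 1 is /ziz/ with coda /z/, so it is closed.

closed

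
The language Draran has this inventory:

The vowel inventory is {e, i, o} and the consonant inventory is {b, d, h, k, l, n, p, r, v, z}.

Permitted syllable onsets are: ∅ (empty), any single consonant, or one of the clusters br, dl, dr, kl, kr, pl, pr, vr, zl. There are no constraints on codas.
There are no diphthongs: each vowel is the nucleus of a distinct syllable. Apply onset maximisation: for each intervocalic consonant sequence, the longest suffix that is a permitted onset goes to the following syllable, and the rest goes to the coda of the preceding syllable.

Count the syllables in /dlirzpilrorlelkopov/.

Vowels present: i, i, o, e, o, o; each is a nucleus, giving 6 syllables.

6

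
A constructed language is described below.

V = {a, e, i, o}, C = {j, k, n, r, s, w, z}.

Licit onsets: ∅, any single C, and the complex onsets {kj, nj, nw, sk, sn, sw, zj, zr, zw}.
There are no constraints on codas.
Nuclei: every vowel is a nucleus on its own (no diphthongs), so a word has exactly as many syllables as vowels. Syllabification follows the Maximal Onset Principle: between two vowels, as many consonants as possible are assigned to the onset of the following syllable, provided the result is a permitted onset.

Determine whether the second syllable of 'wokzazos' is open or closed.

open

The vowels are o, a, o — 3 nuclei, so 3 syllables.
V1 /o/ – V2 /a/: /kz/ — longest licit onset from the right is /z/, leaving /k/ as coda.
V2 /a/ – V3 /o/: just /z/ — single C goes to the following onset.
So the parse is wok.za.zos.
Syllable 2 is /za/; it ends in its nucleus with no coda, so it is open.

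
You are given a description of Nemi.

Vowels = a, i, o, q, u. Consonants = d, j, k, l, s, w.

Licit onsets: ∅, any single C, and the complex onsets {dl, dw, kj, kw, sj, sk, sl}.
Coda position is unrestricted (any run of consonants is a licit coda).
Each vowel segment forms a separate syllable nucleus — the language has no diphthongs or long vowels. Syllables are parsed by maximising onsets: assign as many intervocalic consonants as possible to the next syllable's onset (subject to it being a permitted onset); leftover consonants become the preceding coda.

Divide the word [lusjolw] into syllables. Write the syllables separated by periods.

Vowels present: u, o; each is a nucleus, giving 2 syllables.
σ1/σ2 boundary: cluster /sj/ — /sj/ is itself a permitted onset, so the whole cluster goes right; preceding coda = ∅.

lu.sjolw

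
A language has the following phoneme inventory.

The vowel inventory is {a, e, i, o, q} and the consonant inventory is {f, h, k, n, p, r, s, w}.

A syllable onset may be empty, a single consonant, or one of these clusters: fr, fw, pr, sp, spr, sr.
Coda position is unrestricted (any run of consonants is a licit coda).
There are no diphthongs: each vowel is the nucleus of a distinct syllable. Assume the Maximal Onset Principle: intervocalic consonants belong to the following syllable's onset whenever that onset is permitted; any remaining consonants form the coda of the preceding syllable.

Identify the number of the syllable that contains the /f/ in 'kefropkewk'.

The vowels are e, o, e — 3 nuclei, so 3 syllables.
σ1/σ2 boundary: /fr/ is a licit onset in full, so it all attaches to the next syllable.
σ2/σ3 boundary: /pk/ splits as /p/ + /k/ (/k/ is the longest suffix that is a licit onset).
Result: ke.frop.kewk.
The /f/ is in the onset of syllable 2 (/frop/).

2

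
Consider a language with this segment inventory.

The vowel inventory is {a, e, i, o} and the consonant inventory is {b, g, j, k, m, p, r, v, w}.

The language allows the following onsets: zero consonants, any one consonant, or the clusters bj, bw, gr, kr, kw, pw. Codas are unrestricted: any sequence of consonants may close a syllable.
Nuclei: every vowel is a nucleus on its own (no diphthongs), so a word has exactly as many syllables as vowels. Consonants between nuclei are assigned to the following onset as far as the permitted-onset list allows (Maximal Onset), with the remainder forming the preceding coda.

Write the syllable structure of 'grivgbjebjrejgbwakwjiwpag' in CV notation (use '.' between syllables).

CCVCC.CCVCC.CVCC.CCVCC.CVC.CVC

Vowels present: i, e, e, a, i, a; each is a nucleus, giving 6 syllables.
V1 /i/ – V2 /e/: /vgbj/ — longest licit onset from the right is /bj/, leaving /vg/ as coda.
V2 /e/ – V3 /e/: /bjr/ — longest licit onset from the right is /r/, leaving /bj/ as coda.
V3 /e/ – V4 /a/: /jgbw/ — longest licit onset from the right is /bw/, leaving /jg/ as coda.
V4 /a/ – V5 /i/: /kwj/ splits as /kw/ + /j/ (/j/ is the longest suffix that is a licit onset).
V5 /i/ – V6 /a/: /wp/ splits as /w/ + /p/ (/p/ is the longest suffix that is a licit onset).
Syllabification: grivg.bjebj.rejg.bwakw.jiw.pag.
Mapping each syllable to C/V: /grivg/ → CCVCC, /bjebj/ → CCVCC, /rejg/ → CVCC, /bwakw/ → CCVCC, /jiw/ → CVC, /pag/ → CVC.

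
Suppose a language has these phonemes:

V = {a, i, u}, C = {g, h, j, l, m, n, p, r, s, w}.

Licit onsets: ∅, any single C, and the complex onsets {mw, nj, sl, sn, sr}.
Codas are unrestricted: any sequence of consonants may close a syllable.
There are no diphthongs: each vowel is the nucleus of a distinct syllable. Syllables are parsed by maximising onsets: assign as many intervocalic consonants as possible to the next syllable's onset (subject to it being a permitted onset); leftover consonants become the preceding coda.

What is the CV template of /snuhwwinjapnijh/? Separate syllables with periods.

CCVCC.CV.CCVC.CVCC

Vowels present: u, i, a, i; each is a nucleus, giving 4 syllables.
/u…i/ gap (V1→V2): /hww/ — longest licit onset from the right is /w/, leaving /hw/ as coda.
/i…a/ gap (V2→V3): /nj/ — entire cluster is a permitted onset → onset /nj/, coda ∅.
/a…i/ gap (V3→V4): /pn/ — longest licit onset from the right is /n/, leaving /p/ as coda.
Syllabification: snuhw.wi.njap.nijh.
Mapping each syllable to C/V: /snuhw/ → CCVCC, /wi/ → CV, /njap/ → CCVC, /nijh/ → CVCC.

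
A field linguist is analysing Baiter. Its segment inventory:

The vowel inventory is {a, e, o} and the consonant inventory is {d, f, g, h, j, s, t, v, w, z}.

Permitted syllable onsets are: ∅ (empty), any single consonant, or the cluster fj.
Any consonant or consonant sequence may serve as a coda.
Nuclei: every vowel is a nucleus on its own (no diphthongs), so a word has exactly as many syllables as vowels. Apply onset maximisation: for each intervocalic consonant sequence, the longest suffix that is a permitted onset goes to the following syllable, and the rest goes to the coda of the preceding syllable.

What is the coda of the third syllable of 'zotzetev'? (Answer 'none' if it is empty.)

v

Vowels present: o, e, e; each is a nucleus, giving 3 syllables.
σ1/σ2 boundary: /tz/ — longest licit onset from the right is /z/, leaving /t/ as coda.
σ2/σ3 boundary: just /t/ — single C goes to the following onset.
Result: zot.ze.tev.
Syllable 3 is /tev/: onset /t/, nucleus /e/, coda /v/.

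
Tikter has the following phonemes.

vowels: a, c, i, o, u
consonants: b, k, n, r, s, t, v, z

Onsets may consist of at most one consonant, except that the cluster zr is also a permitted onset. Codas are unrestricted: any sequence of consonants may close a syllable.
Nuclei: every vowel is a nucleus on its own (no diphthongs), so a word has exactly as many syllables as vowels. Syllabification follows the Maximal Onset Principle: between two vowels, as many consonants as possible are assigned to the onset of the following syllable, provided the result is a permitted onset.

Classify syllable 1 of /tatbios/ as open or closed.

closed

The vowels are a, i, o — 3 nuclei, so 3 syllables.
Between /a/ (V1) and /i/ (V2): cluster /tb/ — the longest permitted-onset suffix is /b/; onset = /b/, preceding coda = /t/.
Between /i/ (V2) and /o/ (V3): hiatus — the boundary sits between the two vowels.
Result: tat.bi.os.
Syllable 1 is /tat/ with coda /t/, so it is closed.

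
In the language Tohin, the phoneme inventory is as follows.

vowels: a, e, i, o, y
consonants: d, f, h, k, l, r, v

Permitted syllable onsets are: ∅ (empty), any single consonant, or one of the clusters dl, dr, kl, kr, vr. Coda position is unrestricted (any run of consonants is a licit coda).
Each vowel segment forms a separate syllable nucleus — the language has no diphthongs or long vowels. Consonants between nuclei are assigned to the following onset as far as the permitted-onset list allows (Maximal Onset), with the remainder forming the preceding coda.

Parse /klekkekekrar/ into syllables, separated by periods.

Vowels present: e, e, e, a; each is a nucleus, giving 4 syllables.
σ1/σ2 boundary: /kk/ splits as /k/ + /k/ (/k/ is the longest suffix that is a licit onset).
σ2/σ3 boundary: just /k/ — single C goes to the following onset.
σ3/σ4 boundary: /kr/ is a licit onset in full, so it all attaches to the next syllable.

klek.ke.ke.krar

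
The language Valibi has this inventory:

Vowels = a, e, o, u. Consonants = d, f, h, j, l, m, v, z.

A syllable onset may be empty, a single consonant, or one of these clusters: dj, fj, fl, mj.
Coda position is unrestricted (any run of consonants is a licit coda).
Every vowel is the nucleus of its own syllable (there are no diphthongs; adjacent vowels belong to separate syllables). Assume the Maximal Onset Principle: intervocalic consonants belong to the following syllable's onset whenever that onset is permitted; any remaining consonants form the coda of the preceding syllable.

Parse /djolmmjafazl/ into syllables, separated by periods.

djolm.mja.fazl

Vowels present: o, a, a; each is a nucleus, giving 3 syllables.
/o…a/ gap (V1→V2): /lmmj/; trying suffixes from longest down, /mj/ is the first permitted one, so coda /lm/ | onset /mj/.
/a…a/ gap (V2→V3): /f/ is a single consonant, so it becomes the next onset.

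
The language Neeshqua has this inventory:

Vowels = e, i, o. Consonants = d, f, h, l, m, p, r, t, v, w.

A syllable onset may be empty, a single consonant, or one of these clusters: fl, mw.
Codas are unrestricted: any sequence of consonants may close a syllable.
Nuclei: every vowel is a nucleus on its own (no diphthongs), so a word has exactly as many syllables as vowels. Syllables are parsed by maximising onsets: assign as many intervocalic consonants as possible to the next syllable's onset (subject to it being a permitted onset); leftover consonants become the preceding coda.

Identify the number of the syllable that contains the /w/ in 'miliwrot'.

2

The vowels are i, i, o — 3 nuclei, so 3 syllables.
V1 /i/ – V2 /i/: just /l/ — single C goes to the following onset.
V2 /i/ – V3 /o/: /wr/; trying suffixes from longest down, /r/ is the first permitted one, so coda /w/ | onset /r/.
So the parse is mi.liw.rot.
The /w/ is in the coda of syllable 2 (/liw/).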